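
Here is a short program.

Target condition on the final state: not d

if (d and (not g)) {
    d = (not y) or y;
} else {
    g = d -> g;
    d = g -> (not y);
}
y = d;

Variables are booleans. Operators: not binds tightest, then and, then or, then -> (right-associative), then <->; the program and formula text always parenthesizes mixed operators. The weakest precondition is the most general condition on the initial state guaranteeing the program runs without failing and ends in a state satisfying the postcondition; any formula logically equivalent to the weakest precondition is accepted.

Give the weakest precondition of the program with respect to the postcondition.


Working backward. After the program, not d must hold.
Before y := d: not d
Then branch requires false; else branch requires not ((d -> g) -> (not y)).
Before the if: (not (d and (not g))) and ((not (d and (not g))) -> (not ((d -> g) -> (not y))))
Answer: WP = (not (d and (not g))) and ((not (d and (not g))) -> (not ((d -> g) -> (not y))))


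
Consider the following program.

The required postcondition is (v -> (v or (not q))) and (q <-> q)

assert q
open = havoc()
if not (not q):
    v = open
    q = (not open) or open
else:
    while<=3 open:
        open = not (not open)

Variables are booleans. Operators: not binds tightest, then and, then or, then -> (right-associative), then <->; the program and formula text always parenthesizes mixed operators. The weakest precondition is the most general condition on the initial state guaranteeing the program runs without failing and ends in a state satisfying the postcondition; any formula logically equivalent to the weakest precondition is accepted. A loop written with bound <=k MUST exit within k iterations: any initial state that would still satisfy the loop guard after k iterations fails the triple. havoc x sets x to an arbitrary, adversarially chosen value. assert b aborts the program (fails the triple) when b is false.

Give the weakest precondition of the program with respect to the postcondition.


Working backward. After the program, the postcondition (v -> (v or (not q))) and (q <-> q) must hold; in canonical form it is v -> (v or (not q)).
Then branch requires true; else branch requires (open -> ((open -> ((open -> ((not open) and (v -> (v or (not q))))) and ((not open) -> (v -> (v or (not q)))))) and ((not open) -> (v -> (v or (not q)))))) and ((not open) -> (v -> (v or (not q)))).
Before the if: (not q) -> ((open -> ((open -> ((open -> ((not open) and (v -> (v or (not q))))) and ((not open) -> (v -> (v or (not q)))))) and ((not open) -> (v -> (v or (not q)))))) and ((not open) -> (v -> (v or (not q)))))
Before havoc open: q and ((not q) -> (v -> (v or (not q))))
Before assert q: q and ((not q) -> (v -> (v or (not q))))
Answer: WP = q and ((not q) -> (v -> (v or (not q))))


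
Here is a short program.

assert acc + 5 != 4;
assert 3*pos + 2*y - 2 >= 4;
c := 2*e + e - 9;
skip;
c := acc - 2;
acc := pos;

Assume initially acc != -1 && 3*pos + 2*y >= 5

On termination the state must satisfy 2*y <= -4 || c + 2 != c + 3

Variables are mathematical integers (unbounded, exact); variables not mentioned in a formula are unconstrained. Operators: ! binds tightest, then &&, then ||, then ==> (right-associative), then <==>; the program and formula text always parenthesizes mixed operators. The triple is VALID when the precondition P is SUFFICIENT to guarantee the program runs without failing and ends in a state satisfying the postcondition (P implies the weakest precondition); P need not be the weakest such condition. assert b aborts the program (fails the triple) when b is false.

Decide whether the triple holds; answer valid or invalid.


Working backward. After the program, the postcondition 2*y <= -4 || c + 2 != c + 3 must hold; in canonical form it is true.
Before acc := pos: true
Before c := acc - 2: true
Before skip: true
Before c := 2*e + e - 9: true
Before assert 3*pos + 2*y - 2 >= 4: 3*pos + 2*y >= 6
Before assert acc + 5 != 4: acc != -1 && 3*pos + 2*y >= 6
The weakest precondition is acc != -1 && 3*pos + 2*y >= 6.
Check whether acc != -1 && 3*pos + 2*y >= 5 implies it.
Countermodel: at the initial state acc = 0, pos = 1, y = 1, the precondition holds but the weakest precondition fails.
Answer: invalid


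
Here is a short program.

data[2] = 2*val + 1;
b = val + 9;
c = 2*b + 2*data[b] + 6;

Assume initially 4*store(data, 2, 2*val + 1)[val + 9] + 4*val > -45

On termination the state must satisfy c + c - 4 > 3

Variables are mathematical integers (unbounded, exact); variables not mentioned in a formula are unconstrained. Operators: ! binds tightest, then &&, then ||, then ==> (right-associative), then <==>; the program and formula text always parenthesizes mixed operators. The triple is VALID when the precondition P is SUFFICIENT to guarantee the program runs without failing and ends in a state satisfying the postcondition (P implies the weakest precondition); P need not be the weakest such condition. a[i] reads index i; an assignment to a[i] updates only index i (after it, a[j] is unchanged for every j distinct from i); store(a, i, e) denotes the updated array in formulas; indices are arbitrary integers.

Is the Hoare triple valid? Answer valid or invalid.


Working backward. After the program, the postcondition c + c - 4 > 3 must hold; in canonical form it is 2*c > 7.
Before c := 2*b + 2*data[b] + 6: 4*data[b] + 4*b > -5
Before b := val + 9: 4*data[val + 9] + 4*val > -41
Before data[2] := 2*val + 1: 4*store(data, 2, 2*val + 1)[val + 9] + 4*val > -41
The weakest precondition is 4*store(data, 2, 2*val + 1)[val + 9] + 4*val > -41.
Check whether 4*store(data, 2, 2*val + 1)[val + 9] + 4*val > -45 implies it.
Countermodel: at the initial state data = {[1] = -3, [2] = 3, elsewhere 3}, val = -8, the precondition holds but the weakest precondition fails.
Answer: invalid


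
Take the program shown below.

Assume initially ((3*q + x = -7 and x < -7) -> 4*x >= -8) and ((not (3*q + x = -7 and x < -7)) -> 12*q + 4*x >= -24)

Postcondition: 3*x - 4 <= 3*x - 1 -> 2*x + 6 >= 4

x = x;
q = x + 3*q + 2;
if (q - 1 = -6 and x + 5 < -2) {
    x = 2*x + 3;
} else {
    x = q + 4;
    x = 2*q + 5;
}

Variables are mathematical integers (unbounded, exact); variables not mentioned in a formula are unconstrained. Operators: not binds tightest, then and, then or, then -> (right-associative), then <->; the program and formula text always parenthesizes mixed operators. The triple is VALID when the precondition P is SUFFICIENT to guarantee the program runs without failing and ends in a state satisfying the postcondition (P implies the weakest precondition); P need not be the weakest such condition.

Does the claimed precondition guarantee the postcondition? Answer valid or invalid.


Working backward. After the program, the postcondition 3*x - 4 <= 3*x - 1 -> 2*x + 6 >= 4 must hold; in canonical form it is 2*x >= -2.
Then branch requires 4*x >= -8; else branch requires 4*q >= -12.
Before the if: ((q = -5 and x < -7) -> 4*x >= -8) and ((not (q = -5 and x < -7)) -> 4*q >= -12)
Before q := x + 3*q + 2: ((3*q + x = -7 and x < -7) -> 4*x >= -8) and ((not (3*q + x = -7 and x < -7)) -> 12*q + 4*x >= -20)
Before x := x: ((3*q + x = -7 and x < -7) -> 4*x >= -8) and ((not (3*q + x = -7 and x < -7)) -> 12*q + 4*x >= -20)
The weakest precondition is ((3*q + x = -7 and x < -7) -> 4*x >= -8) and ((not (3*q + x = -7 and x < -7)) -> 12*q + 4*x >= -20).
Check whether ((3*q + x = -7 and x < -7) -> 4*x >= -8) and ((not (3*q + x = -7 and x < -7)) -> 12*q + 4*x >= -24) implies it.
Countermodel: at the initial state q = 1, x = -9, the precondition holds but the weakest precondition fails.
Answer: invalid


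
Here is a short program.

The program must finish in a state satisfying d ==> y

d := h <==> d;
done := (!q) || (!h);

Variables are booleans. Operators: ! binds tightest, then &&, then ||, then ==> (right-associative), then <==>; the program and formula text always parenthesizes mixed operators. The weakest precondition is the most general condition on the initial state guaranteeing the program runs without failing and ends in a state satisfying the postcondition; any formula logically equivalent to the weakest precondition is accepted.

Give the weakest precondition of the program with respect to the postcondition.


Working backward. After the program, d ==> y must hold.
Before done := (!q) || (!h): d ==> y
Before d := h <==> d: (h <==> d) ==> y
Answer: WP = (h <==> d) ==> y


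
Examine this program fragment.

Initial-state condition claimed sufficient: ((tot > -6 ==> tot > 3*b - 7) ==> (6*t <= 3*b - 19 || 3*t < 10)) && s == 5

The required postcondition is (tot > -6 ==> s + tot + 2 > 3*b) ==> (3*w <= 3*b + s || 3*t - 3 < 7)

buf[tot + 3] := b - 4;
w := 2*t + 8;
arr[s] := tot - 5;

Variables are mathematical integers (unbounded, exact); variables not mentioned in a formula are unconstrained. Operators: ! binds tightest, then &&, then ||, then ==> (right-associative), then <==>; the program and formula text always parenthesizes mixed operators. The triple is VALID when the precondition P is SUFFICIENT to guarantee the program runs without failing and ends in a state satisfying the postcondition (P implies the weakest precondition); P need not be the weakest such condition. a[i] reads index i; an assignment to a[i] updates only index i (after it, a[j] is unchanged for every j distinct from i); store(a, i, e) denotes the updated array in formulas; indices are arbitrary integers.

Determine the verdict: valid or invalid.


Working backward. After the program, the postcondition (tot > -6 ==> s + tot + 2 > 3*b) ==> (3*w <= 3*b + s || 3*t - 3 < 7) must hold; in canonical form it is (tot > -6 ==> s + tot > 3*b - 2) ==> (3*w <= 3*b + s || 3*t < 10).
Before arr[s] := tot - 5: (tot > -6 ==> s + tot > 3*b - 2) ==> (3*w <= 3*b + s || 3*t < 10)
Before w := 2*t + 8: (tot > -6 ==> s + tot > 3*b - 2) ==> (6*t <= 3*b + s - 24 || 3*t < 10)
Before buf[tot + 3] := b - 4: (tot > -6 ==> s + tot > 3*b - 2) ==> (6*t <= 3*b + s - 24 || 3*t < 10)
The weakest precondition is (tot > -6 ==> s + tot > 3*b - 2) ==> (6*t <= 3*b + s - 24 || 3*t < 10).
Check whether ((tot > -6 ==> tot > 3*b - 7) ==> (6*t <= 3*b - 19 || 3*t < 10)) && s == 5 implies it.
Every state satisfying the precondition satisfies the weakest precondition: the implication holds.
Answer: valid


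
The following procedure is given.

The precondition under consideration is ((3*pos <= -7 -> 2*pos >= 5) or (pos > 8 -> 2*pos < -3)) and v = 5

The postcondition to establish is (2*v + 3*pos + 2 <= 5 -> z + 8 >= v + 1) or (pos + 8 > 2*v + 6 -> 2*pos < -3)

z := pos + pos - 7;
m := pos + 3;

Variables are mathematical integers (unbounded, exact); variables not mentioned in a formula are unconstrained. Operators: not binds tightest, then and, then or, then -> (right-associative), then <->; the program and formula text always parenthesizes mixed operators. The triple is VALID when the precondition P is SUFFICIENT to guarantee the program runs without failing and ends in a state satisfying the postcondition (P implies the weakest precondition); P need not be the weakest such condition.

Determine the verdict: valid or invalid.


Working backward. After the program, the postcondition (2*v + 3*pos + 2 <= 5 -> z + 8 >= v + 1) or (pos + 8 > 2*v + 6 -> 2*pos < -3) must hold; in canonical form it is (3*pos + 2*v <= 3 -> z >= v - 7) or (pos > 2*v - 2 -> 2*pos < -3).
Before m := pos + 3: (3*pos + 2*v <= 3 -> z >= v - 7) or (pos > 2*v - 2 -> 2*pos < -3)
Before z := pos + pos - 7: (3*pos + 2*v <= 3 -> 2*pos >= v) or (pos > 2*v - 2 -> 2*pos < -3)
The weakest precondition is (3*pos + 2*v <= 3 -> 2*pos >= v) or (pos > 2*v - 2 -> 2*pos < -3).
Check whether ((3*pos <= -7 -> 2*pos >= 5) or (pos > 8 -> 2*pos < -3)) and v = 5 implies it.
Every state satisfying the precondition satisfies the weakest precondition: the implication holds.
Answer: valid


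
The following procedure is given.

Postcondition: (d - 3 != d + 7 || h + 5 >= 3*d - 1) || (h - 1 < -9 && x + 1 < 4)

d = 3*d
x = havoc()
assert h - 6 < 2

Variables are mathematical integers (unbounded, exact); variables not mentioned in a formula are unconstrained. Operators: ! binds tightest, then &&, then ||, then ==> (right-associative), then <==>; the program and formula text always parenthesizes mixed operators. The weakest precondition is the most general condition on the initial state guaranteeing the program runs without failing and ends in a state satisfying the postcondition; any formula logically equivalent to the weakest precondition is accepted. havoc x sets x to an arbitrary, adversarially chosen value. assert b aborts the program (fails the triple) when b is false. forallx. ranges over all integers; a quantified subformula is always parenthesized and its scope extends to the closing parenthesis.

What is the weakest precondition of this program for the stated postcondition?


Working backward. After the program, the postcondition (d - 3 != d + 7 || h + 5 >= 3*d - 1) || (h - 1 < -9 && x + 1 < 4) must hold; in canonical form it is true.
Before assert h - 6 < 2: h < 8
Before havoc x: h < 8
Before d := 3*d: h < 8
Answer: WP = h < 8


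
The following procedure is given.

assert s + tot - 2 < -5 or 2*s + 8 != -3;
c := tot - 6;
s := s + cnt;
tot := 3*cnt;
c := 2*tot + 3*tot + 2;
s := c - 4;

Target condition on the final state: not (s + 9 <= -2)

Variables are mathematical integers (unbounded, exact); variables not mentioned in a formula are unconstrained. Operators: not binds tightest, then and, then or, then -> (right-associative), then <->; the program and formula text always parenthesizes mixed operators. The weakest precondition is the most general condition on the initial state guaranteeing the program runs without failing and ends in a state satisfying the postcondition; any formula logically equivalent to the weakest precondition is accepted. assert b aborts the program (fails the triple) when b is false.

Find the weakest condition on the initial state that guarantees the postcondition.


Working backward. After the program, the postcondition not (s + 9 <= -2) must hold; in canonical form it is not (s <= -11).
Before s := c - 4: not (c <= -7)
Before c := 2*tot + 3*tot + 2: not (5*tot <= -9)
Before tot := 3*cnt: not (15*cnt <= -9)
Before s := s + cnt: not (15*cnt <= -9)
Before c := tot - 6: not (15*cnt <= -9)
Before assert s + tot - 2 < -5 or 2*s + 8 != -3: (s + tot < -3 or 2*s != -11) and (not (15*cnt <= -9))
Answer: WP = (s + tot < -3 or 2*s != -11) and (not (15*cnt <= -9))


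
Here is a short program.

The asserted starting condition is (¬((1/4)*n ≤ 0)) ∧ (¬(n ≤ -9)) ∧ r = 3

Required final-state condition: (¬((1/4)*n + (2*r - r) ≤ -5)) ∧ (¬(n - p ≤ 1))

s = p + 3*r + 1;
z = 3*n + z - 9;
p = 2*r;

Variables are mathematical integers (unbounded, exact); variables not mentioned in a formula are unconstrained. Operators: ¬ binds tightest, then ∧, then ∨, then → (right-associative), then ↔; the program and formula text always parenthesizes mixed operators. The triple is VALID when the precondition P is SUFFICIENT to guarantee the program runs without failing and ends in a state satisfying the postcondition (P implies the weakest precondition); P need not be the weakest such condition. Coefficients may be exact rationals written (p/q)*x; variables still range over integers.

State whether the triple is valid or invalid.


Working backward. After the program, the postcondition (¬((1/4)*n + (2*r - r) ≤ -5)) ∧ (¬(n - p ≤ 1)) must hold; in canonical form it is (¬((1/4)*n + r ≤ -5)) ∧ (¬(n ≤ p + 1)).
Before p := 2*r: (¬((1/4)*n + r ≤ -5)) ∧ (¬(n ≤ 2*r + 1))
Before z := 3*n + z - 9: (¬((1/4)*n + r ≤ -5)) ∧ (¬(n ≤ 2*r + 1))
Before s := p + 3*r + 1: (¬((1/4)*n + r ≤ -5)) ∧ (¬(n ≤ 2*r + 1))
The weakest precondition is (¬((1/4)*n + r ≤ -5)) ∧ (¬(n ≤ 2*r + 1)).
Check whether (¬((1/4)*n ≤ 0)) ∧ (¬(n ≤ -9)) ∧ r = 3 implies it.
Countermodel: at the initial state n = 1, r = 3, the precondition holds but the weakest precondition fails.
Answer: invalid


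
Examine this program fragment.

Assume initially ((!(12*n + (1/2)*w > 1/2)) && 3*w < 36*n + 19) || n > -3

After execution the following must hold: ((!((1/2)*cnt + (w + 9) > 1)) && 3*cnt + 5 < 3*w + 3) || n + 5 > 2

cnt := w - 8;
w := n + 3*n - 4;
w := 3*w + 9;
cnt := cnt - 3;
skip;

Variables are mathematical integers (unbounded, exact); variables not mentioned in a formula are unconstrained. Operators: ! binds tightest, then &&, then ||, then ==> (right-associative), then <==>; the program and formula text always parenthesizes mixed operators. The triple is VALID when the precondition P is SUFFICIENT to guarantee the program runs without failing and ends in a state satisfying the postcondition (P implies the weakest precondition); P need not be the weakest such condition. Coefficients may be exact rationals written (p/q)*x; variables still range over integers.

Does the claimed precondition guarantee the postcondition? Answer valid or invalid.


Working backward. After the program, the postcondition ((!((1/2)*cnt + (w + 9) > 1)) && 3*cnt + 5 < 3*w + 3) || n + 5 > 2 must hold; in canonical form it is ((!((1/2)*cnt + w > -8)) && 3*cnt < 3*w - 2) || n > -3.
Before skip: ((!((1/2)*cnt + w > -8)) && 3*cnt < 3*w - 2) || n > -3
Before cnt := cnt - 3: ((!((1/2)*cnt + w > -13/2)) && 3*cnt < 3*w + 7) || n > -3
Before w := 3*w + 9: ((!((1/2)*cnt + 3*w > -31/2)) && 3*cnt < 9*w + 34) || n > -3
Before w := n + 3*n - 4: ((!((1/2)*cnt + 12*n > -7/2)) && 3*cnt < 36*n - 2) || n > -3
Before cnt := w - 8: ((!(12*n + (1/2)*w > 1/2)) && 3*w < 36*n + 22) || n > -3
The weakest precondition is ((!(12*n + (1/2)*w > 1/2)) && 3*w < 36*n + 22) || n > -3.
Check whether ((!(12*n + (1/2)*w > 1/2)) && 3*w < 36*n + 19) || n > -3 implies it.
Every state satisfying the precondition satisfies the weakest precondition: the implication holds.
Answer: valid


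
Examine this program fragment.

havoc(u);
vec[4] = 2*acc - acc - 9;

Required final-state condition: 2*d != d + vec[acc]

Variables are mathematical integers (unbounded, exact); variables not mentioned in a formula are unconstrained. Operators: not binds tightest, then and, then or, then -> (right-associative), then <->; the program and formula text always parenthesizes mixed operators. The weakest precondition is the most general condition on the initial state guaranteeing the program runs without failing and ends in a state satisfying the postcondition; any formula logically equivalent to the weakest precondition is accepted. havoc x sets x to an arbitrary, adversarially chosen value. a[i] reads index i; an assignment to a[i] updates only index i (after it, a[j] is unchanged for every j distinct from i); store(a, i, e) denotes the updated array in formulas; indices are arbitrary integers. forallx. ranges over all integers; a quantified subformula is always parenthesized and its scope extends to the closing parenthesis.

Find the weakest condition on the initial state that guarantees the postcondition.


Working backward. After the program, the postcondition 2*d != d + vec[acc] must hold; in canonical form it is d != vec[acc].
Before vec[4] := 2*acc - acc - 9: d != store(vec, 4, acc - 9)[acc]
Before havoc u: d != store(vec, 4, acc - 9)[acc]
Answer: WP = d != store(vec, 4, acc - 9)[acc]


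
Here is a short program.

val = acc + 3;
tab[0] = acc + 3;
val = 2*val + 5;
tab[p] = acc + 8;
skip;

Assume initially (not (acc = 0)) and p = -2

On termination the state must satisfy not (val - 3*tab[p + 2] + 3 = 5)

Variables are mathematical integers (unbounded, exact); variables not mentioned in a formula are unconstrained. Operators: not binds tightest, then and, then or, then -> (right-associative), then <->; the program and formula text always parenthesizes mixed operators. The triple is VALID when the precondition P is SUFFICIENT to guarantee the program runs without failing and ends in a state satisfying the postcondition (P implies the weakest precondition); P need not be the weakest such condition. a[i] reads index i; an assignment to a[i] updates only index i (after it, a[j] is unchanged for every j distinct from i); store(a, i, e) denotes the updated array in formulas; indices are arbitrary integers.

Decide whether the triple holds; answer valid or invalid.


Working backward. After the program, the postcondition not (val - 3*tab[p + 2] + 3 = 5) must hold; in canonical form it is not (val = 3*tab[p + 2] + 2).
Before skip: not (val = 3*tab[p + 2] + 2)
Before tab[p] := acc + 8: not (val = 3*store(tab, p, acc + 8)[p + 2] + 2)
Before val := 2*val + 5: not (2*val = 3*store(tab, p, acc + 8)[p + 2] - 3)
Before tab[0] := acc + 3: not (2*val = 3*store(store(tab, 0, acc + 3), p, acc + 8)[p + 2] - 3)
Before val := acc + 3: not (2*acc = 3*store(store(tab, 0, acc + 3), p, acc + 8)[p + 2] - 9)
The weakest precondition is not (2*acc = 3*store(store(tab, 0, acc + 3), p, acc + 8)[p + 2] - 9).
Check whether (not (acc = 0)) and p = -2 implies it.
Every state satisfying the precondition satisfies the weakest precondition: the implication holds.
Answer: valid


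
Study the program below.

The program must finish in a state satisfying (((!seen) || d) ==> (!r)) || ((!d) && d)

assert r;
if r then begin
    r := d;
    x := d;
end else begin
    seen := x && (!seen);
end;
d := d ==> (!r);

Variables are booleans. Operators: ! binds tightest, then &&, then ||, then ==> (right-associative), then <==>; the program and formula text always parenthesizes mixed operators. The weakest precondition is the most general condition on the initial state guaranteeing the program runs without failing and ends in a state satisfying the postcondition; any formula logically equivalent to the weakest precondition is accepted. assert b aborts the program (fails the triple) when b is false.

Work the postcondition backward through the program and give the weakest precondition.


Working backward. After the program, the postcondition (((!seen) || d) ==> (!r)) || ((!d) && d) must hold; in canonical form it is ((!seen) || d) ==> (!r).
Before d := d ==> (!r): ((!seen) || (d ==> (!r))) ==> (!r)
Then branch requires ((!seen) || (d ==> (!d))) ==> (!d); else branch requires ((!(x && (!seen))) || (d ==> (!r))) ==> (!r).
Before the if: (r ==> (((!seen) || (d ==> (!d))) ==> (!d))) && ((!r) ==> (((!(x && (!seen))) || (d ==> (!r))) ==> (!r)))
Before assert r: r && (r ==> (((!seen) || (d ==> (!d))) ==> (!d))) && ((!r) ==> (((!(x && (!seen))) || (d ==> (!r))) ==> (!r)))
Answer: WP = r && (r ==> (((!seen) || (d ==> (!d))) ==> (!d))) && ((!r) ==> (((!(x && (!seen))) || (d ==> (!r))) ==> (!r)))


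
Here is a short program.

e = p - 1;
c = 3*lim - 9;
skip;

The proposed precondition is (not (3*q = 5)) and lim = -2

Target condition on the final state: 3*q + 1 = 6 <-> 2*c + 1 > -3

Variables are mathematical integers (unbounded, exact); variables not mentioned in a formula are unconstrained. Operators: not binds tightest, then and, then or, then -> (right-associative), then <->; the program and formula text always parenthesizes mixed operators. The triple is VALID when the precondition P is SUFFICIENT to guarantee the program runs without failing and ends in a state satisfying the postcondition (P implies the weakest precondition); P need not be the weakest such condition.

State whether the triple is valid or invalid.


Working backward. After the program, the postcondition 3*q + 1 = 6 <-> 2*c + 1 > -3 must hold; in canonical form it is 3*q = 5 <-> 2*c > -4.
Before skip: 3*q = 5 <-> 2*c > -4
Before c := 3*lim - 9: 3*q = 5 <-> 6*lim > 14
Before e := p - 1: 3*q = 5 <-> 6*lim > 14
The weakest precondition is 3*q = 5 <-> 6*lim > 14.
Check whether (not (3*q = 5)) and lim = -2 implies it.
Every state satisfying the precondition satisfies the weakest precondition: the implication holds.
Answer: valid


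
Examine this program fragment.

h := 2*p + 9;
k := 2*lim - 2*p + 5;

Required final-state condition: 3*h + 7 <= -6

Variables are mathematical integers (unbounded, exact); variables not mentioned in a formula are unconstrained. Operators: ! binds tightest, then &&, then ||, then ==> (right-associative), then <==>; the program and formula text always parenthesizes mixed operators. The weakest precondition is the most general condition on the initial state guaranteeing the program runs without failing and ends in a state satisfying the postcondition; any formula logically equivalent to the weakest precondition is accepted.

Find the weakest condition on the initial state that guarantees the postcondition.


Working backward. After the program, the postcondition 3*h + 7 <= -6 must hold; in canonical form it is 3*h <= -13.
Before k := 2*lim - 2*p + 5: 3*h <= -13
Before h := 2*p + 9: 6*p <= -40
Answer: WP = 6*p <= -40


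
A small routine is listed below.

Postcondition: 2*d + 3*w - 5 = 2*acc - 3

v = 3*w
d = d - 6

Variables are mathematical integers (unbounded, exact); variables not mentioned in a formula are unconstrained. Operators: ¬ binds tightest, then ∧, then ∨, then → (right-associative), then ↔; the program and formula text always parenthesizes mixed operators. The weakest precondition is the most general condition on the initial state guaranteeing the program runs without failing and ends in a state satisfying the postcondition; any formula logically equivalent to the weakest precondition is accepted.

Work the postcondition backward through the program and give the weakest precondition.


Working backward. After the program, the postcondition 2*d + 3*w - 5 = 2*acc - 3 must hold; in canonical form it is 2*d + 3*w = 2*acc + 2.
Before d := d - 6: 2*d + 3*w = 2*acc + 14
Before v := 3*w: 2*d + 3*w = 2*acc + 14
Answer: WP = 2*d + 3*w = 2*acc + 14


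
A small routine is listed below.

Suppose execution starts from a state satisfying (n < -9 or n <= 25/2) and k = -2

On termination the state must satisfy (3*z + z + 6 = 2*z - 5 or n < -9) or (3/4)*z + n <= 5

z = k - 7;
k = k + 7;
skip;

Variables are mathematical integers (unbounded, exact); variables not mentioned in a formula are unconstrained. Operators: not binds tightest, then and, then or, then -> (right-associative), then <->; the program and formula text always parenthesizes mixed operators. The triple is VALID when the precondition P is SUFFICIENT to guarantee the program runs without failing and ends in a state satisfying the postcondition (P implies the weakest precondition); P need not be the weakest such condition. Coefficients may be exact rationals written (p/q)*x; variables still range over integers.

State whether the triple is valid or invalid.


Working backward. After the program, the postcondition (3*z + z + 6 = 2*z - 5 or n < -9) or (3/4)*z + n <= 5 must hold; in canonical form it is 2*z = -11 or n < -9 or n + (3/4)*z <= 5.
Before skip: 2*z = -11 or n < -9 or n + (3/4)*z <= 5
Before k := k + 7: 2*z = -11 or n < -9 or n + (3/4)*z <= 5
Before z := k - 7: 2*k = 3 or n < -9 or (3/4)*k + n <= 41/4
The weakest precondition is 2*k = 3 or n < -9 or (3/4)*k + n <= 41/4.
Check whether (n < -9 or n <= 25/2) and k = -2 implies it.
Countermodel: at the initial state k = -2, n = 12, the precondition holds but the weakest precondition fails.
Answer: invalid


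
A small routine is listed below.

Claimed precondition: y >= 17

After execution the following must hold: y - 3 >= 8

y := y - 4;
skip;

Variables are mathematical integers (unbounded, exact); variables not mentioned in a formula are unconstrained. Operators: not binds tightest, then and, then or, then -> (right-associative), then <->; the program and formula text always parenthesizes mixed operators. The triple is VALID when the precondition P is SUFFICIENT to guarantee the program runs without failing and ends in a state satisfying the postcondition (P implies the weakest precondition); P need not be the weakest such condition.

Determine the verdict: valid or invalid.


Working backward. After the program, the postcondition y - 3 >= 8 must hold; in canonical form it is y >= 11.
Before skip: y >= 11
Before y := y - 4: y >= 15
The weakest precondition is y >= 15.
Check whether y >= 17 implies it.
Every state satisfying the precondition satisfies the weakest precondition: the implication holds.
Answer: valid


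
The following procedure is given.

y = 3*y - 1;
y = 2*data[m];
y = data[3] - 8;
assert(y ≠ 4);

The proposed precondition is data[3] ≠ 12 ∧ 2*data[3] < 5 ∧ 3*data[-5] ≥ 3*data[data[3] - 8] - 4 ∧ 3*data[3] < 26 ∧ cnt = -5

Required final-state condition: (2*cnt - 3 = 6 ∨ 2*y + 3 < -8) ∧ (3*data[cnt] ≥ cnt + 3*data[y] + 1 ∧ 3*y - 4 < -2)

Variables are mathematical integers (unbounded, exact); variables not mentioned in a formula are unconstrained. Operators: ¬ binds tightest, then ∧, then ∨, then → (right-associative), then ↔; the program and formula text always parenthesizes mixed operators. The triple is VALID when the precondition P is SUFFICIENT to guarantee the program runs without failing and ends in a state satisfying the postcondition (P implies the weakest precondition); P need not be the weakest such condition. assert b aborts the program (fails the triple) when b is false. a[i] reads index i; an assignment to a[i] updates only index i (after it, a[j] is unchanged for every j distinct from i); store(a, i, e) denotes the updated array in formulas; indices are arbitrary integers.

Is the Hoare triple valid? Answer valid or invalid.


Working backward. After the program, the postcondition (2*cnt - 3 = 6 ∨ 2*y + 3 < -8) ∧ (3*data[cnt] ≥ cnt + 3*data[y] + 1 ∧ 3*y - 4 < -2) must hold; in canonical form it is (2*cnt = 9 ∨ 2*y < -11) ∧ 3*data[cnt] ≥ 3*data[y] + cnt + 1 ∧ 3*y < 2.
Before assert y ≠ 4: y ≠ 4 ∧ (2*cnt = 9 ∨ 2*y < -11) ∧ 3*data[cnt] ≥ 3*data[y] + cnt + 1 ∧ 3*y < 2
Before y := data[3] - 8: data[3] ≠ 12 ∧ (2*cnt = 9 ∨ 2*data[3] < 5) ∧ 3*data[cnt] ≥ 3*data[data[3] - 8] + cnt + 1 ∧ 3*data[3] < 26
Before y := 2*data[m]: data[3] ≠ 12 ∧ (2*cnt = 9 ∨ 2*data[3] < 5) ∧ 3*data[cnt] ≥ 3*data[data[3] - 8] + cnt + 1 ∧ 3*data[3] < 26
Before y := 3*y - 1: data[3] ≠ 12 ∧ (2*cnt = 9 ∨ 2*data[3] < 5) ∧ 3*data[cnt] ≥ 3*data[data[3] - 8] + cnt + 1 ∧ 3*data[3] < 26
The weakest precondition is data[3] ≠ 12 ∧ (2*cnt = 9 ∨ 2*data[3] < 5) ∧ 3*data[cnt] ≥ 3*data[data[3] - 8] + cnt + 1 ∧ 3*data[3] < 26.
Check whether data[3] ≠ 12 ∧ 2*data[3] < 5 ∧ 3*data[-5] ≥ 3*data[data[3] - 8] - 4 ∧ 3*data[3] < 26 ∧ cnt = -5 implies it.
Every state satisfying the precondition satisfies the weakest precondition: the implication holds.
Answer: valid


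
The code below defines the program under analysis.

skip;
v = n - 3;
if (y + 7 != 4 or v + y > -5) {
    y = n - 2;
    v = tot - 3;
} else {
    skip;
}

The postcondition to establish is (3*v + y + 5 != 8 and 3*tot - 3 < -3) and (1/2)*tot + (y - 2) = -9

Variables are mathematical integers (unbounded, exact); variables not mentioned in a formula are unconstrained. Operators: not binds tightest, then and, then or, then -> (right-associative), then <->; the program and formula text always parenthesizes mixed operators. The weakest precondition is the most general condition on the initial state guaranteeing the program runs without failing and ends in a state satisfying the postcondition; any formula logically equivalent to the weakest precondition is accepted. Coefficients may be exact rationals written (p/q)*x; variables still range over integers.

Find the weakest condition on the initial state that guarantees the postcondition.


Working backward. After the program, the postcondition (3*v + y + 5 != 8 and 3*tot - 3 < -3) and (1/2)*tot + (y - 2) = -9 must hold; in canonical form it is 3*v + y != 3 and 3*tot < 0 and (1/2)*tot + y = -7.
Then branch requires n + 3*tot != 14 and 3*tot < 0 and n + (1/2)*tot = -5; else branch requires 3*v + y != 3 and 3*tot < 0 and (1/2)*tot + y = -7.
Before the if: ((y != -3 or v + y > -5) -> (n + 3*tot != 14 and 3*tot < 0 and n + (1/2)*tot = -5)) and ((not (y != -3 or v + y > -5)) -> (3*v + y != 3 and 3*tot < 0 and (1/2)*tot + y = -7))
Before v := n - 3: ((y != -3 or n + y > -2) -> (n + 3*tot != 14 and 3*tot < 0 and n + (1/2)*tot = -5)) and ((not (y != -3 or n + y > -2)) -> (3*n + y != 12 and 3*tot < 0 and (1/2)*tot + y = -7))
Before skip: ((y != -3 or n + y > -2) -> (n + 3*tot != 14 and 3*tot < 0 and n + (1/2)*tot = -5)) and ((not (y != -3 or n + y > -2)) -> (3*n + y != 12 and 3*tot < 0 and (1/2)*tot + y = -7))
Answer: WP = ((y != -3 or n + y > -2) -> (n + 3*tot != 14 and 3*tot < 0 and n + (1/2)*tot = -5)) and ((not (y != -3 or n + y > -2)) -> (3*n + y != 12 and 3*tot < 0 and (1/2)*tot + y = -7))


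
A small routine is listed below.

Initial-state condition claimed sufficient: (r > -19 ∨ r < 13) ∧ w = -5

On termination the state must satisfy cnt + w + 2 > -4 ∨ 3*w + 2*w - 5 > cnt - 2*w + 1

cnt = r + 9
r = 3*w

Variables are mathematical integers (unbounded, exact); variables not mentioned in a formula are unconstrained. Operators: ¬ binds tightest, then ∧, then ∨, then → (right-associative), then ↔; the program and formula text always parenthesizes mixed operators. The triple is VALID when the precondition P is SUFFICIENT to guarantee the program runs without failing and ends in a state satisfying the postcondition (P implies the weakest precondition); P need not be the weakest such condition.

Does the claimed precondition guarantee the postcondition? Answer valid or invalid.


Working backward. After the program, the postcondition cnt + w + 2 > -4 ∨ 3*w + 2*w - 5 > cnt - 2*w + 1 must hold; in canonical form it is cnt + w > -6 ∨ 7*w > cnt + 6.
Before r := 3*w: cnt + w > -6 ∨ 7*w > cnt + 6
Before cnt := r + 9: r + w > -15 ∨ 7*w > r + 15
The weakest precondition is r + w > -15 ∨ 7*w > r + 15.
Check whether (r > -19 ∨ r < 13) ∧ w = -5 implies it.
Countermodel: at the initial state r = -10, w = -5, the precondition holds but the weakest precondition fails.
Answer: invalid


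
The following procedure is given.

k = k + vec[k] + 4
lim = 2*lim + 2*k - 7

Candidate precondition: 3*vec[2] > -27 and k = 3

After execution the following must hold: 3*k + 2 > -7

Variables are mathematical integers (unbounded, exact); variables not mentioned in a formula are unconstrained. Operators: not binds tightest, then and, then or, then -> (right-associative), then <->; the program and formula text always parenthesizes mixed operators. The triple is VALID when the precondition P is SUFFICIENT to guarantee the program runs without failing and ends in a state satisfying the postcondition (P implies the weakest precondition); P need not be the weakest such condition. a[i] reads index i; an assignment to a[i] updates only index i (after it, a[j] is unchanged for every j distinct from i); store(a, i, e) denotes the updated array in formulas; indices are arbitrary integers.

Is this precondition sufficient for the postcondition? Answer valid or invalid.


Working backward. After the program, the postcondition 3*k + 2 > -7 must hold; in canonical form it is 3*k > -9.
Before lim := 2*lim + 2*k - 7: 3*k > -9
Before k := k + vec[k] + 4: 3*vec[k] + 3*k > -21
The weakest precondition is 3*vec[k] + 3*k > -21.
Check whether 3*vec[2] > -27 and k = 3 implies it.
Countermodel: at the initial state k = 3, vec = {[2] = 0, [3] = -10, elsewhere -10}, the precondition holds but the weakest precondition fails.
Answer: invalid


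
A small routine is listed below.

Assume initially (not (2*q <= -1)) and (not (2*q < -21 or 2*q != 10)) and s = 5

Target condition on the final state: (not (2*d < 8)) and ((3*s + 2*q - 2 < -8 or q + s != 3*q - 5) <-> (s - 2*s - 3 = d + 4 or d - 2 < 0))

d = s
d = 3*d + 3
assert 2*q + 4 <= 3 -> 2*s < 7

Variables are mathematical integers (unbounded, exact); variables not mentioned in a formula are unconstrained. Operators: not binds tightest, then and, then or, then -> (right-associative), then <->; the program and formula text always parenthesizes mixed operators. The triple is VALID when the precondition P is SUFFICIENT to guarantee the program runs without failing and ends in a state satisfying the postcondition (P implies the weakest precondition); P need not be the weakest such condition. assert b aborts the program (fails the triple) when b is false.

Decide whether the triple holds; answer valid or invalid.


Working backward. After the program, the postcondition (not (2*d < 8)) and ((3*s + 2*q - 2 < -8 or q + s != 3*q - 5) <-> (s - 2*s - 3 = d + 4 or d - 2 < 0)) must hold; in canonical form it is (not (2*d < 8)) and ((2*q + 3*s < -6 or s != 2*q - 5) <-> (d + s = -7 or d < 2)).
Before assert 2*q + 4 <= 3 -> 2*s < 7: (2*q <= -1 -> 2*s < 7) and (not (2*d < 8)) and ((2*q + 3*s < -6 or s != 2*q - 5) <-> (d + s = -7 or d < 2))
Before d := 3*d + 3: (2*q <= -1 -> 2*s < 7) and (not (6*d < 2)) and ((2*q + 3*s < -6 or s != 2*q - 5) <-> (3*d + s = -10 or 3*d < -1))
Before d := s: (2*q <= -1 -> 2*s < 7) and (not (6*s < 2)) and ((2*q + 3*s < -6 or s != 2*q - 5) <-> (4*s = -10 or 3*s < -1))
The weakest precondition is (2*q <= -1 -> 2*s < 7) and (not (6*s < 2)) and ((2*q + 3*s < -6 or s != 2*q - 5) <-> (4*s = -10 or 3*s < -1)).
Check whether (not (2*q <= -1)) and (not (2*q < -21 or 2*q != 10)) and s = 5 implies it.
Every state satisfying the precondition satisfies the weakest precondition: the implication holds.
Answer: valid


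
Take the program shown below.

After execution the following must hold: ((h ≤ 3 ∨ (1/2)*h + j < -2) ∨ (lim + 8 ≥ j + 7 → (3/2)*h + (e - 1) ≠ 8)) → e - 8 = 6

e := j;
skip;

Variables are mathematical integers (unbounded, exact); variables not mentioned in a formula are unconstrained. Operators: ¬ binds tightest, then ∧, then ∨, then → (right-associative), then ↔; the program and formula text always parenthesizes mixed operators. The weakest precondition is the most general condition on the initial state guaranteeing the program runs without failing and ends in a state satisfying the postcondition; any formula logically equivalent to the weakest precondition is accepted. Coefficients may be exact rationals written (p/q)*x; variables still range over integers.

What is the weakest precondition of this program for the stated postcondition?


Working backward. After the program, the postcondition ((h ≤ 3 ∨ (1/2)*h + j < -2) ∨ (lim + 8 ≥ j + 7 → (3/2)*h + (e - 1) ≠ 8)) → e - 8 = 6 must hold; in canonical form it is (h ≤ 3 ∨ (1/2)*h + j < -2 ∨ (lim ≥ j - 1 → e + (3/2)*h ≠ 9)) → e = 14.
Before skip: (h ≤ 3 ∨ (1/2)*h + j < -2 ∨ (lim ≥ j - 1 → e + (3/2)*h ≠ 9)) → e = 14
Before e := j: (h ≤ 3 ∨ (1/2)*h + j < -2 ∨ (lim ≥ j - 1 → (3/2)*h + j ≠ 9)) → j = 14
Answer: WP = (h ≤ 3 ∨ (1/2)*h + j < -2 ∨ (lim ≥ j - 1 → (3/2)*h + j ≠ 9)) → j = 14


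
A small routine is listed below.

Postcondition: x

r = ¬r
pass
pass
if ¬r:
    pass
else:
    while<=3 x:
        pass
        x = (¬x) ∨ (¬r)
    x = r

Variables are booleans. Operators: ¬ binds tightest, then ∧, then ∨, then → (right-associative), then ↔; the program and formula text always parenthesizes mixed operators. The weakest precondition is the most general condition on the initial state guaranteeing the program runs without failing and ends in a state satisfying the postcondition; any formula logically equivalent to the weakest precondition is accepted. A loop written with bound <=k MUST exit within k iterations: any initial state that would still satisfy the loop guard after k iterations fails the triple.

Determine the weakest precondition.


Working backward. After the program, x must hold.
Then branch requires x; else branch requires (x → ((((¬x) ∨ (¬r)) → ((((¬((¬x) ∨ (¬r))) ∨ (¬r)) → ((¬((¬((¬((¬x) ∨ (¬r))) ∨ (¬r))) ∨ (¬r))) ∧ r)) ∧ ((¬((¬((¬x) ∨ (¬r))) ∨ (¬r))) → r))) ∧ ((¬((¬x) ∨ (¬r))) → r))) ∧ ((¬x) → r).
Before the if: ((¬r) → x) ∧ (r → ((x → ((((¬x) ∨ (¬r)) → ((((¬((¬x) ∨ (¬r))) ∨ (¬r)) → ((¬((¬((¬((¬x) ∨ (¬r))) ∨ (¬r))) ∨ (¬r))) ∧ r)) ∧ ((¬((¬((¬x) ∨ (¬r))) ∨ (¬r))) → r))) ∧ ((¬((¬x) ∨ (¬r))) → r))) ∧ ((¬x) → r)))
Before skip: ((¬r) → x) ∧ (r → ((x → ((((¬x) ∨ (¬r)) → ((((¬((¬x) ∨ (¬r))) ∨ (¬r)) → ((¬((¬((¬((¬x) ∨ (¬r))) ∨ (¬r))) ∨ (¬r))) ∧ r)) ∧ ((¬((¬((¬x) ∨ (¬r))) ∨ (¬r))) → r))) ∧ ((¬((¬x) ∨ (¬r))) → r))) ∧ ((¬x) → r)))
Before skip: ((¬r) → x) ∧ (r → ((x → ((((¬x) ∨ (¬r)) → ((((¬((¬x) ∨ (¬r))) ∨ (¬r)) → ((¬((¬((¬((¬x) ∨ (¬r))) ∨ (¬r))) ∨ (¬r))) ∧ r)) ∧ ((¬((¬((¬x) ∨ (¬r))) ∨ (¬r))) → r))) ∧ ((¬((¬x) ∨ (¬r))) → r))) ∧ ((¬x) → r)))
Before r := ¬r: (r → x) ∧ ((¬r) → ((x → ((((¬x) ∨ r) → ((((¬((¬x) ∨ r)) ∨ r) → ((¬((¬((¬((¬x) ∨ r)) ∨ r)) ∨ r)) ∧ (¬r))) ∧ ((¬((¬((¬x) ∨ r)) ∨ r)) → (¬r)))) ∧ ((¬((¬x) ∨ r)) → (¬r)))) ∧ ((¬x) → (¬r))))
Answer: WP = (r → x) ∧ ((¬r) → ((x → ((((¬x) ∨ r) → ((((¬((¬x) ∨ r)) ∨ r) → ((¬((¬((¬((¬x) ∨ r)) ∨ r)) ∨ r)) ∧ (¬r))) ∧ ((¬((¬((¬x) ∨ r)) ∨ r)) → (¬r)))) ∧ ((¬((¬x) ∨ r)) → (¬r)))) ∧ ((¬x) → (¬r))))
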